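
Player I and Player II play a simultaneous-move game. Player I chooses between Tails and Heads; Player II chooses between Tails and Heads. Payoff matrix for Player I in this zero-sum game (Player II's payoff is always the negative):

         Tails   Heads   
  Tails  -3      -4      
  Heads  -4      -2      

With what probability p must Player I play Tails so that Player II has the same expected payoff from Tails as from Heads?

Set Player II's expected payoff from Tails equal to that from Heads:
  Player II's expected payoff from Tails: p·3 + (1−p)·4 = -p + 4
  Player II's expected payoff from Heads: p·4 + (1−p)·2 = 2p + 2
  -p + 4 = 2p + 2  ⇒  -3p = -2  ⇒  p = 2/3.

p = 2/3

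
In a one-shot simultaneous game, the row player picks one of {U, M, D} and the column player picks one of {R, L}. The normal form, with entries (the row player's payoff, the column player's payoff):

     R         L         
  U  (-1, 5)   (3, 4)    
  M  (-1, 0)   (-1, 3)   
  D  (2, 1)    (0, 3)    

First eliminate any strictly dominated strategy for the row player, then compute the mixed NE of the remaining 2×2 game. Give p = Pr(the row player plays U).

p = 2/3

The row player's strategy M is strictly dominated by D: 2 > -1 and 0 > -1. Eliminate M.
Set the column player's expected payoff from R equal to that from L:
  the column player's expected payoff from R: p·5 + (1−p)·1 = 4p + 1
  the column player's expected payoff from L: p·4 + (1−p)·3 = p + 3
  4p + 1 = p + 3  ⇒  3p = 2  ⇒  p = 2/3.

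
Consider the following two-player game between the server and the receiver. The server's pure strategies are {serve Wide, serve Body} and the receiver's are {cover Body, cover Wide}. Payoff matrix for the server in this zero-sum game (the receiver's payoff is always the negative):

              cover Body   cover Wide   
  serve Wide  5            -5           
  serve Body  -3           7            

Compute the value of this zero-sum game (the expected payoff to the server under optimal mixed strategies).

v = 1

The server's indifference between serve Wide and serve Body determines the receiver's mixing probability q:
  the server's payoff from serve Wide: q·5 + (1−q)·(-5) = 10q - 5
  the server's payoff from serve Body: q·(-3) + (1−q)·7 = -10q + 7
  10q - 5 = -10q + 7  ⇒  20q = 12  ⇒  q = 3/5.
The value is the server's expected payoff against this mix (using serve Wide): (3/5)·5 + (2/5)·(-5) = 1.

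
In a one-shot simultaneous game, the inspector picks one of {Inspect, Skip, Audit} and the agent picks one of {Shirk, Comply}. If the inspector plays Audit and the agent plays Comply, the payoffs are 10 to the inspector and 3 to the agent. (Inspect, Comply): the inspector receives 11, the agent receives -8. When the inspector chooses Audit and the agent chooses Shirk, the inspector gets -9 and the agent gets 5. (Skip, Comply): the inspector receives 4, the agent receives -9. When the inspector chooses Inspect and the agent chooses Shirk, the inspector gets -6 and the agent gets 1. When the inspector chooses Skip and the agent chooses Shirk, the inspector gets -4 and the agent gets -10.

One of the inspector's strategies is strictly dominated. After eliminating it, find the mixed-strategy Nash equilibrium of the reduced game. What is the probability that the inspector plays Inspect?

p = 1/10

The inspector's strategy Audit is strictly dominated by Inspect: -6 > -9 and 11 > 10. Eliminate Audit.
The agent's indifference between Shirk and Comply determines the inspector's mixing probability p:
  the agent's expected payoff from Shirk: p·1 + (1−p)·(-10) = 11p - 10
  the agent's expected payoff from Comply: p·(-8) + (1−p)·(-9) = p - 9
  11p - 10 = p - 9  ⇒  10p = 1  ⇒  p = 1/10.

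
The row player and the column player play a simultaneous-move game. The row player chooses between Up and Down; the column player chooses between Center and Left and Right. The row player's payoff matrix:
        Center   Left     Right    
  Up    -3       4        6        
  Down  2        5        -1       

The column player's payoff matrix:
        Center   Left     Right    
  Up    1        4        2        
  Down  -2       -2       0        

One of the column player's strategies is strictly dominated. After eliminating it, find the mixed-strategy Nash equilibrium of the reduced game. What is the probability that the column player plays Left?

The column player's strategy Center is strictly dominated by Right: 2 > 1 and 0 > -2. Eliminate Center.
In a mixed equilibrium the row player is indifferent between Up and Down; this condition fixes q.
  the row player's payoff to Up: q·4 + (1−q)·6 = -2q + 6
  the row player's payoff to Down: q·5 + (1−q)·(-1) = 6q - 1
  -2q + 6 = 6q - 1  ⇒  -8q = -7  ⇒  q = 7/8.

q = 7/8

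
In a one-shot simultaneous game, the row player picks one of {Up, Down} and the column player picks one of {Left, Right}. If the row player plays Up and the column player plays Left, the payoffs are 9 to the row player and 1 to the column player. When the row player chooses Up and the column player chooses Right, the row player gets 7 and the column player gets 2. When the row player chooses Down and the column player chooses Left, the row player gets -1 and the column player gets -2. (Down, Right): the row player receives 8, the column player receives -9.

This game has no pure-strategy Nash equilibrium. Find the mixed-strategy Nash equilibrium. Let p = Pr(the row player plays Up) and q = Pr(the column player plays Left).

p = 7/8, q = 1/11

The row player's mix must leave the column player indifferent between Left and Right.
  the column player's payoff from Left: p·1 + (1−p)·(-2) = 3p - 2
  the column player's payoff from Right: p·2 + (1−p)·(-9) = 11p - 9
  3p - 2 = 11p - 9  ⇒  -8p = -7  ⇒  p = 7/8.
The row player's indifference between Up and Down determines the column player's mixing probability q:
  the row player's expected payoff from Up: q·9 + (1−q)·7 = 2q + 7
  the row player's expected payoff from Down: q·(-1) + (1−q)·8 = -9q + 8
  2q + 7 = -9q + 8  ⇒  11q = 1  ⇒  q = 1/11.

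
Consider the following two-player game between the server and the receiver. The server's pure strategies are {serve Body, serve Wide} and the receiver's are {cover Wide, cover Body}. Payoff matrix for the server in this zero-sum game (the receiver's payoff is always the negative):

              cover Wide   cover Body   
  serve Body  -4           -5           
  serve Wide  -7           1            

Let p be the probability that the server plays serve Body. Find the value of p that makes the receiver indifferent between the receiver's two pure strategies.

p = 8/9

Set the receiver's expected payoff from cover Wide equal to that from cover Body:
  the receiver's expected payoff from cover Wide: p·4 + (1−p)·7 = -3p + 7
  the receiver's expected payoff from cover Body: p·5 + (1−p)·(-1) = 6p - 1
  -3p + 7 = 6p - 1  ⇒  -9p = -8  ⇒  p = 8/9.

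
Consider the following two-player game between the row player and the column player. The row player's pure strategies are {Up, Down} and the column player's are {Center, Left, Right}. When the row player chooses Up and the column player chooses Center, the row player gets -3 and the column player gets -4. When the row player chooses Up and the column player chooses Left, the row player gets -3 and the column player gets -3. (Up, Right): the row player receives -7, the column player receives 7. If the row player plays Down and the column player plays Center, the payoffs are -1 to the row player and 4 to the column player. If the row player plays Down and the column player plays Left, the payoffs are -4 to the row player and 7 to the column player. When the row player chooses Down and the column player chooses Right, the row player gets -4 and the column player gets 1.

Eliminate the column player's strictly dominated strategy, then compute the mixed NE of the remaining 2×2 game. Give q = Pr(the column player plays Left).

The column player's strategy Center is strictly dominated by Left: -3 > -4 and 7 > 4. Eliminate Center.
The row player's indifference between Up and Down determines the column player's mixing probability q:
  the row player's payoff from Up: q·(-3) + (1−q)·(-7) = 4q - 7
  the row player's payoff from Down: q·(-4) + (1−q)·(-4) = -4
  4q - 7 = -4  ⇒  4q = 3  ⇒  q = 3/4.

q = 3/4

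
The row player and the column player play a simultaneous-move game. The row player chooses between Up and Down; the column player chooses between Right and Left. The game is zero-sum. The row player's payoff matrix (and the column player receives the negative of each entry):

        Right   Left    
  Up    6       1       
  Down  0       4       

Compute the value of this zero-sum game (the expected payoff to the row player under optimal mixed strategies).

v = 8/3

The row player's indifference between Up and Down determines the column player's mixing probability q:
  the row player's payoff from Up: q·6 + (1−q)·1 = 5q + 1
  the row player's payoff from Down: q·0 + (1−q)·4 = -4q + 4
  5q + 1 = -4q + 4  ⇒  9q = 3  ⇒  q = 1/3.
The value is the row player's expected payoff against this mix (using Up): (1/3)·6 + (2/3)·1 = 8/3.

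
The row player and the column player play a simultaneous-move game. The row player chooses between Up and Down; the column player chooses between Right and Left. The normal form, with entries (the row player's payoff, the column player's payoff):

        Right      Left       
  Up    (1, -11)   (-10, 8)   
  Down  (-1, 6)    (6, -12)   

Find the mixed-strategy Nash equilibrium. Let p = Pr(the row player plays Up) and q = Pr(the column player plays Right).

p = 18/37, q = 8/9

The column player's indifference between Right and Left determines the row player's mixing probability p:
  the column player's payoff from Right: p·(-11) + (1−p)·6 = -17p + 6
  the column player's payoff from Left: p·8 + (1−p)·(-12) = 20p - 12
  -17p + 6 = 20p - 12  ⇒  -37p = -18  ⇒  p = 18/37.
The column player's mix must leave the row player indifferent between Up and Down.
  the row player's expected payoff from Up: q·1 + (1−q)·(-10) = 11q - 10
  the row player's expected payoff from Down: q·(-1) + (1−q)·6 = -7q + 6
  11q - 10 = -7q + 6  ⇒  18q = 16  ⇒  q = 8/9.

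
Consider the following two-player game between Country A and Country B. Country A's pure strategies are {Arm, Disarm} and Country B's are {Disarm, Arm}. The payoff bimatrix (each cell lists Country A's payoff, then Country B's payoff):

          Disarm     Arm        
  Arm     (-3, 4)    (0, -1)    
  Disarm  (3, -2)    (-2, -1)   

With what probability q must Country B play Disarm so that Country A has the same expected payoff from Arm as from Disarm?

In a mixed equilibrium Country A is indifferent between Arm and Disarm; this condition fixes q.
  Country A's payoff from Arm: q·(-3) + (1−q)·0 = -3q
  Country A's payoff from Disarm: q·3 + (1−q)·(-2) = 5q - 2
  -3q = 5q - 2  ⇒  -8q = -2  ⇒  q = 1/4.

q = 1/4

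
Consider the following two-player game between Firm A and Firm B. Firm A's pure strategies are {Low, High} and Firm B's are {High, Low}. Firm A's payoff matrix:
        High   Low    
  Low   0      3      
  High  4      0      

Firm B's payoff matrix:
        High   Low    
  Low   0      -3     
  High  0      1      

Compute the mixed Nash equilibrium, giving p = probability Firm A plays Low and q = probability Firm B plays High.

p = 1/4, q = 3/7

For Firm B to be willing to mix, Firm B must be indifferent between High and Low, which pins down Firm A's mix.
  Firm B's payoff from High: p·0 + (1−p)·0 = 0
  Firm B's payoff from Low: p·(-3) + (1−p)·1 = -4p + 1
  0 = -4p + 1  ⇒  4p = 1  ⇒  p = 1/4.
Firm B's mix must leave Firm A indifferent between Low and High.
  Firm A's payoff to Low: q·0 + (1−q)·3 = -3q + 3
  Firm A's payoff to High: q·4 + (1−q)·0 = 4q
  -3q + 3 = 4q  ⇒  -7q = -3  ⇒  q = 3/7.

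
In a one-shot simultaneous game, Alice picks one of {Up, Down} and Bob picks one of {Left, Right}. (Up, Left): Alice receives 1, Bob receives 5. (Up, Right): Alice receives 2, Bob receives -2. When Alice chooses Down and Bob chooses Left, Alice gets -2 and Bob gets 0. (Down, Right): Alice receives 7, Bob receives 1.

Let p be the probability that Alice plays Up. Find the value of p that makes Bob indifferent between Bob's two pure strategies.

p = 1/8

Bob's indifference between Left and Right determines Alice's mixing probability p:
  Bob's payoff from Left: p·5 + (1−p)·0 = 5p
  Bob's payoff from Right: p·(-2) + (1−p)·1 = -3p + 1
  5p = -3p + 1  ⇒  8p = 1  ⇒  p = 1/8.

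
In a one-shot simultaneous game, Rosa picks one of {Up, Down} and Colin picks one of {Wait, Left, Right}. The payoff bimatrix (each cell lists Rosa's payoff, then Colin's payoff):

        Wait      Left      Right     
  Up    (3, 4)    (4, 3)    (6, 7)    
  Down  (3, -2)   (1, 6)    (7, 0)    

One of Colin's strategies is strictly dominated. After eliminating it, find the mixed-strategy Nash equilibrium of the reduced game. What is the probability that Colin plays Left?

Colin's strategy Wait is strictly dominated by Right: 7 > 4 and 0 > -2. Eliminate Wait.
Set Rosa's expected payoff from Up equal to that from Down:
  Rosa's expected payoff from Up: q·4 + (1−q)·6 = -2q + 6
  Rosa's expected payoff from Down: q·1 + (1−q)·7 = -6q + 7
  -2q + 6 = -6q + 7  ⇒  4q = 1  ⇒  q = 1/4.

q = 1/4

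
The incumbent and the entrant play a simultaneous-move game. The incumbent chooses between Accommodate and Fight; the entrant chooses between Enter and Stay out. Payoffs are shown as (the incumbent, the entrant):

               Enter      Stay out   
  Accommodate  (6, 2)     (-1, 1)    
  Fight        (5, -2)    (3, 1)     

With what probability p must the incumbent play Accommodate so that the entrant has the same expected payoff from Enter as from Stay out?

The entrant's indifference between Enter and Stay out determines the incumbent's mixing probability p:
  the entrant's payoff from Enter: p·2 + (1−p)·(-2) = 4p - 2
  the entrant's payoff from Stay out: p·1 + (1−p)·1 = 1
  4p - 2 = 1  ⇒  4p = 3  ⇒  p = 3/4.

p = 3/4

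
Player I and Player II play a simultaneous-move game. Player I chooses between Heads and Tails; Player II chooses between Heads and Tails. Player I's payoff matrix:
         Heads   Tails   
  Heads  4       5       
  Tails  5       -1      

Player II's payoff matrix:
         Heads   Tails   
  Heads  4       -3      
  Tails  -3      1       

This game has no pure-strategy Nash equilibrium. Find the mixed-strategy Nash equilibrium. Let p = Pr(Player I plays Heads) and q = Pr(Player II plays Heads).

p = 4/11, q = 6/7

In a mixed equilibrium Player II is indifferent between Heads and Tails; this condition fixes p.
  Player II's payoff from Heads: p·4 + (1−p)·(-3) = 7p - 3
  Player II's payoff from Tails: p·(-3) + (1−p)·1 = -4p + 1
  7p - 3 = -4p + 1  ⇒  11p = 4  ⇒  p = 4/11.
Player I's indifference between Heads and Tails determines Player II's mixing probability q:
  Player I's expected payoff from Heads: q·4 + (1−q)·5 = -q + 5
  Player I's expected payoff from Tails: q·5 + (1−q)·(-1) = 6q - 1
  -q + 5 = 6q - 1  ⇒  -7q = -6  ⇒  q = 6/7.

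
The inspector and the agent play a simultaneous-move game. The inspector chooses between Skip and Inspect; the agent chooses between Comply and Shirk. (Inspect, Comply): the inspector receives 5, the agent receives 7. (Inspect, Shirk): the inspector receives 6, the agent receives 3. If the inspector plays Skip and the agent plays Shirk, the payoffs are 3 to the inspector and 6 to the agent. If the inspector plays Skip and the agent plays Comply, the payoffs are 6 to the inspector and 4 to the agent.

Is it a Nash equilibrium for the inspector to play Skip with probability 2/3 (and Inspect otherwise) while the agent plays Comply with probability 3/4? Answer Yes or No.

Check the agent's indifference given the inspector's mix p = 2/3:
  payoff from Comply = 5; payoff from Shirk = 5 — equal.
Check the inspector's indifference given the agent's mix q = 3/4:
  payoff from Skip = 21/4; payoff from Inspect = 21/4 — equal.
Both players are indifferent, so neither can profitably deviate.

Yes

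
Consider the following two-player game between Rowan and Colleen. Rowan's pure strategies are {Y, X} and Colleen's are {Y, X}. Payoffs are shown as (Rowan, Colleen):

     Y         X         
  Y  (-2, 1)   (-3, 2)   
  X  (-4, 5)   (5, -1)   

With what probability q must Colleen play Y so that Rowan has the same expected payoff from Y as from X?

Set Rowan's expected payoff from Y equal to that from X:
  Rowan's expected payoff from Y: q·(-2) + (1−q)·(-3) = q - 3
  Rowan's expected payoff from X: q·(-4) + (1−q)·5 = -9q + 5
  q - 3 = -9q + 5  ⇒  10q = 8  ⇒  q = 4/5.

q = 4/5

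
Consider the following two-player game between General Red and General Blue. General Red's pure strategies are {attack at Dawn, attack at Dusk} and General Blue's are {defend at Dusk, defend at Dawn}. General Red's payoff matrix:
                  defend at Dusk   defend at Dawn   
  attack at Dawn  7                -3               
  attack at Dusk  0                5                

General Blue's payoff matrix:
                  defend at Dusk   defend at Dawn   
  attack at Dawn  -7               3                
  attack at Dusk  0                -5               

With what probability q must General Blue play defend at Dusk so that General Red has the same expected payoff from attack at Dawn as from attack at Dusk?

q = 8/15

For General Red to be willing to mix, General Red must be indifferent between attack at Dawn and attack at Dusk, which pins down General Blue's mix.
  General Red's expected payoff from attack at Dawn: q·7 + (1−q)·(-3) = 10q - 3
  General Red's expected payoff from attack at Dusk: q·0 + (1−q)·5 = -5q + 5
  10q - 3 = -5q + 5  ⇒  15q = 8  ⇒  q = 8/15.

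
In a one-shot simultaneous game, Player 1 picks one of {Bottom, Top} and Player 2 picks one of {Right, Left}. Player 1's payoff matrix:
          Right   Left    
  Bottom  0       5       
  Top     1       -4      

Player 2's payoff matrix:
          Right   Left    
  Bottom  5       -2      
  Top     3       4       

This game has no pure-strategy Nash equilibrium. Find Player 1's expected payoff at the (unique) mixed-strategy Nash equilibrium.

Set Player 1's expected payoff from Bottom equal to that from Top:
  Player 1's expected payoff from Bottom: q·0 + (1−q)·5 = -5q + 5
  Player 1's expected payoff from Top: q·1 + (1−q)·(-4) = 5q - 4
  -5q + 5 = 5q - 4  ⇒  -10q = -9  ⇒  q = 9/10.
At equilibrium Player 1 is indifferent across rows, so Player 1's payoff equals the payoff from Bottom: (9/10)·0 + (1/10)·5 = 1/2.

1/2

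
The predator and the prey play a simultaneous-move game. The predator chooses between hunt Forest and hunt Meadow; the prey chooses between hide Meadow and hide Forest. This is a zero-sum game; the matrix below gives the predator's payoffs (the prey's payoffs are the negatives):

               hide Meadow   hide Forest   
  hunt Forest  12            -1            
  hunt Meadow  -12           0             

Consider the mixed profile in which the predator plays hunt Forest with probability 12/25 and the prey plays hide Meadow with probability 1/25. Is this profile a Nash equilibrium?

Check the prey's indifference given the predator's mix p = 12/25:
  payoff from hide Meadow = 12/25; payoff from hide Forest = 12/25 — equal.
Check the predator's indifference given the prey's mix q = 1/25:
  payoff from hunt Forest = -12/25; payoff from hunt Meadow = -12/25 — equal.
Both players are indifferent, so neither can profitably deviate.

Yes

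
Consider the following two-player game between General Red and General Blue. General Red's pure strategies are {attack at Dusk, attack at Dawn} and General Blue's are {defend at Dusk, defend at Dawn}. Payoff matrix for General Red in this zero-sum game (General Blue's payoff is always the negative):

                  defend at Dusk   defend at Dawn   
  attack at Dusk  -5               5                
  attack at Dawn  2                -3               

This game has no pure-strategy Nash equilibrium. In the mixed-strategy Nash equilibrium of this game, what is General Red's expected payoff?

-1/3

For General Red to be willing to mix, General Red must be indifferent between attack at Dusk and attack at Dawn, which pins down General Blue's mix.
  General Red's expected payoff from attack at Dusk: q·(-5) + (1−q)·5 = -10q + 5
  General Red's expected payoff from attack at Dawn: q·2 + (1−q)·(-3) = 5q - 3
  -10q + 5 = 5q - 3  ⇒  -15q = -8  ⇒  q = 8/15.
At equilibrium General Red is indifferent across rows, so General Red's payoff equals the payoff from attack at Dusk: (8/15)·(-5) + (7/15)·5 = -1/3.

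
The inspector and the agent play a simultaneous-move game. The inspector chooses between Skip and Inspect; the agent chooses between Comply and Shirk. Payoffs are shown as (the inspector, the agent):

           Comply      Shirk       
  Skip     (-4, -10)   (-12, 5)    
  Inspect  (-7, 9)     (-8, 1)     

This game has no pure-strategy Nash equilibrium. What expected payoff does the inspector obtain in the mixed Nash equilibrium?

-52/7

In a mixed equilibrium the inspector is indifferent between Skip and Inspect; this condition fixes q.
  the inspector's payoff from Skip: q·(-4) + (1−q)·(-12) = 8q - 12
  the inspector's payoff from Inspect: q·(-7) + (1−q)·(-8) = q - 8
  8q - 12 = q - 8  ⇒  7q = 4  ⇒  q = 4/7.
At equilibrium the inspector is indifferent across rows, so the inspector's payoff equals the payoff from Skip: (4/7)·(-4) + (3/7)·(-12) = -52/7.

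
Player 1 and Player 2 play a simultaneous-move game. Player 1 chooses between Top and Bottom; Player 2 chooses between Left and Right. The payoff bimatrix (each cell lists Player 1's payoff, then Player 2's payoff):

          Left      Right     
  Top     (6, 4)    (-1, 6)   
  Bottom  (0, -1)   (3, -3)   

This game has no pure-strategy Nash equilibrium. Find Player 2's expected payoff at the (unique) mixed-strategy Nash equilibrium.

Set Player 2's expected payoff from Left equal to that from Right:
  Player 2's payoff from Left: p·4 + (1−p)·(-1) = 5p - 1
  Player 2's payoff from Right: p·6 + (1−p)·(-3) = 9p - 3
  5p - 1 = 9p - 3  ⇒  -4p = -2  ⇒  p = 1/2.
At equilibrium Player 2 is indifferent across columns, so Player 2's payoff equals the payoff from Left: (1/2)·4 + (1/2)·(-1) = 3/2.

3/2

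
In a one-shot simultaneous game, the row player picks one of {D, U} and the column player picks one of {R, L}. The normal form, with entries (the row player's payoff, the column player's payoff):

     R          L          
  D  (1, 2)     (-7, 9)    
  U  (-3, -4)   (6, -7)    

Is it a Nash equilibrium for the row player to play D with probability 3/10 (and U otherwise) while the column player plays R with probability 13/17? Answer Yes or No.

Yes

Check the column player's indifference given the row player's mix p = 3/10:
  payoff from R = -11/5; payoff from L = -11/5 — equal.
Check the row player's indifference given the column player's mix q = 13/17:
  payoff from D = -15/17; payoff from U = -15/17 — equal.
Both players are indifferent, so neither can profitably deviate.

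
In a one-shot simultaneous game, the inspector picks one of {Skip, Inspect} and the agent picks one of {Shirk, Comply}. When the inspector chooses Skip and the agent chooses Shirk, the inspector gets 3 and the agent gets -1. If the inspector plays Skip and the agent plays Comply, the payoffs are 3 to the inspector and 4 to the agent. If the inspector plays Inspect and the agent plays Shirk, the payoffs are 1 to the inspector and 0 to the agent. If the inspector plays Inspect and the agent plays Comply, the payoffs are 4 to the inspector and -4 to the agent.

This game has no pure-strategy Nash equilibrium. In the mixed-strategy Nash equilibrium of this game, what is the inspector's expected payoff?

3

Set the inspector's expected payoff from Skip equal to that from Inspect:
  the inspector's payoff to Skip: q·3 + (1−q)·3 = 3
  the inspector's payoff to Inspect: q·1 + (1−q)·4 = -3q + 4
  3 = -3q + 4  ⇒  3q = 1  ⇒  q = 1/3.
At equilibrium the inspector is indifferent across rows, so the inspector's payoff equals the payoff from Skip: (1/3)·3 + (2/3)·3 = 3.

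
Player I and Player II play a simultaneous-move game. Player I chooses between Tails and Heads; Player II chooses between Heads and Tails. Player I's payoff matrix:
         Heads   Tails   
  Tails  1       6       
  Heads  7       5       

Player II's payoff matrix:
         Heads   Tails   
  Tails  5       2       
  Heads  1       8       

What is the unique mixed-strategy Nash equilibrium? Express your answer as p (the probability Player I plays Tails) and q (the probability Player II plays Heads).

p = 7/10, q = 1/7

Player II's indifference between Heads and Tails determines Player I's mixing probability p:
  Player II's payoff to Heads: p·5 + (1−p)·1 = 4p + 1
  Player II's payoff to Tails: p·2 + (1−p)·8 = -6p + 8
  4p + 1 = -6p + 8  ⇒  10p = 7  ⇒  p = 7/10.
Set Player I's expected payoff from Tails equal to that from Heads:
  Player I's expected payoff from Tails: q·1 + (1−q)·6 = -5q + 6
  Player I's expected payoff from Heads: q·7 + (1−q)·5 = 2q + 5
  -5q + 6 = 2q + 5  ⇒  -7q = -1  ⇒  q = 1/7.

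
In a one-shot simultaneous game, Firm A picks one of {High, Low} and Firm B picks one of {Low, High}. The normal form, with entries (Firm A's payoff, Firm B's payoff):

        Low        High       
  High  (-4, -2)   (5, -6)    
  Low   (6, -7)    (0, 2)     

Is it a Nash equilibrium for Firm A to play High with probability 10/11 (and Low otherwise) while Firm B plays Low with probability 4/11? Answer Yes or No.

No

Given Firm A's mix p = 10/11, Firm B's payoff from Low is -27/11 but from High is -58/11. Firm B strictly prefers Low, so Firm B would not mix.
So the proposed profile is not a Nash equilibrium.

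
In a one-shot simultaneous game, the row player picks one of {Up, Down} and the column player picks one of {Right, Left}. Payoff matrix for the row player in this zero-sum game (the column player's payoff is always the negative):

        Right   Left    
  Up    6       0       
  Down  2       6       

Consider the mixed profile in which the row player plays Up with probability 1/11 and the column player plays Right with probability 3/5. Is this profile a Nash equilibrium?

Given the row player's mix p = 1/11, the column player's payoff from Right is -26/11 but from Left is -60/11. The column player strictly prefers Right, so the column player would not mix.
So the proposed profile is not a Nash equilibrium.

No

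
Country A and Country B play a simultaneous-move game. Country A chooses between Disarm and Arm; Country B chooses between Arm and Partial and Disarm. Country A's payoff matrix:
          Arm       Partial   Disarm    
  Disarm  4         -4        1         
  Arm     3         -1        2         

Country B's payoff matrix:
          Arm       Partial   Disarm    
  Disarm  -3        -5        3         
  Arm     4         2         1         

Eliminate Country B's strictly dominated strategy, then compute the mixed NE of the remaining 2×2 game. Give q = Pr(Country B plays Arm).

q = 1/2

Country B's strategy Partial is strictly dominated by Arm: -3 > -5 and 4 > 2. Eliminate Partial.
For Country A to be willing to mix, Country A must be indifferent between Disarm and Arm, which pins down Country B's mix.
  Country A's payoff from Disarm: q·4 + (1−q)·1 = 3q + 1
  Country A's payoff from Arm: q·3 + (1−q)·2 = q + 2
  3q + 1 = q + 2  ⇒  2q = 1  ⇒  q = 1/2.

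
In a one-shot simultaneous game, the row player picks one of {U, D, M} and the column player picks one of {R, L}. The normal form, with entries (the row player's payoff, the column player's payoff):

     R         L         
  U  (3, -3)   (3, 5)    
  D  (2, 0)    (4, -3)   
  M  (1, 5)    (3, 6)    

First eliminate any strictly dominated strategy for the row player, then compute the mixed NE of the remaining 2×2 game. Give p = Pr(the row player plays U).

p = 3/11

The row player's strategy M is strictly dominated by D: 2 > 1 and 4 > 3. Eliminate M.
Set the column player's expected payoff from R equal to that from L:
  the column player's payoff from R: p·(-3) + (1−p)·0 = -3p
  the column player's payoff from L: p·5 + (1−p)·(-3) = 8p - 3
  -3p = 8p - 3  ⇒  -11p = -3  ⇒  p = 3/11.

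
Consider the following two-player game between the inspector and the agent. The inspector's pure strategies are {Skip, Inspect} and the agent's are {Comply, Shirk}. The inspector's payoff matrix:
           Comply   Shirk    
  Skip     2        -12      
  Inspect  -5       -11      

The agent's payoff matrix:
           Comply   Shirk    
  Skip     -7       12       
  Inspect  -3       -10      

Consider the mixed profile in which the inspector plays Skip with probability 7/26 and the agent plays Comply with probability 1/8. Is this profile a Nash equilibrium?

Yes

Check the agent's indifference given the inspector's mix p = 7/26:
  payoff from Comply = -53/13; payoff from Shirk = -53/13 — equal.
Check the inspector's indifference given the agent's mix q = 1/8:
  payoff from Skip = -41/4; payoff from Inspect = -41/4 — equal.
Both players are indifferent, so neither can profitably deviate.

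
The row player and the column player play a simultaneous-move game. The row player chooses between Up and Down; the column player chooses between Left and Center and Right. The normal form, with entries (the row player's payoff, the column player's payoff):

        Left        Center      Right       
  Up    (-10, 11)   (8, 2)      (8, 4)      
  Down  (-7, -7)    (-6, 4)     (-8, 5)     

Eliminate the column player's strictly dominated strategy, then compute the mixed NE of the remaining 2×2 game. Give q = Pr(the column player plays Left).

q = 16/19

The column player's strategy Center is strictly dominated by Right: 4 > 2 and 5 > 4. Eliminate Center.
In a mixed equilibrium the row player is indifferent between Up and Down; this condition fixes q.
  the row player's payoff to Up: q·(-10) + (1−q)·8 = -18q + 8
  the row player's payoff to Down: q·(-7) + (1−q)·(-8) = q - 8
  -18q + 8 = q - 8  ⇒  -19q = -16  ⇒  q = 16/19.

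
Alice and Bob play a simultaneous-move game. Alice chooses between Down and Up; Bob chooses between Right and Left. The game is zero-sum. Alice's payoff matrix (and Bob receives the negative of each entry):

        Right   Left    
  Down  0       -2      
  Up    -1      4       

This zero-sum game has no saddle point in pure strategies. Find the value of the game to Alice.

For Alice to be willing to mix, Alice must be indifferent between Down and Up, which pins down Bob's mix.
  Alice's payoff from Down: q·0 + (1−q)·(-2) = 2q - 2
  Alice's payoff from Up: q·(-1) + (1−q)·4 = -5q + 4
  2q - 2 = -5q + 4  ⇒  7q = 6  ⇒  q = 6/7.
The value is Alice's expected payoff against this mix (using Down): (6/7)·0 + (1/7)·(-2) = -2/7.

v = -2/7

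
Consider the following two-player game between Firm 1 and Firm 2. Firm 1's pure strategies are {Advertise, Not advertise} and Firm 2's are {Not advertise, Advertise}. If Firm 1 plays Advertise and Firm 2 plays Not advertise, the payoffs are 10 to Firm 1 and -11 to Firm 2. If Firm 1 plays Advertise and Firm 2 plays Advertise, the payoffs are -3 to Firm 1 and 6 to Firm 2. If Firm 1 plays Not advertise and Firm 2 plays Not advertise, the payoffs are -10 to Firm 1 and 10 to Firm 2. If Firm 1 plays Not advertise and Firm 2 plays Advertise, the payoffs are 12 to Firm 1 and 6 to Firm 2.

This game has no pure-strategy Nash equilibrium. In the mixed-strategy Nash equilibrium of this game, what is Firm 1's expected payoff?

Firm 1's indifference between Advertise and Not advertise determines Firm 2's mixing probability q:
  Firm 1's payoff from Advertise: q·10 + (1−q)·(-3) = 13q - 3
  Firm 1's payoff from Not advertise: q·(-10) + (1−q)·12 = -22q + 12
  13q - 3 = -22q + 12  ⇒  35q = 15  ⇒  q = 3/7.
At equilibrium Firm 1 is indifferent across rows, so Firm 1's payoff equals the payoff from Advertise: (3/7)·10 + (4/7)·(-3) = 18/7.

18/7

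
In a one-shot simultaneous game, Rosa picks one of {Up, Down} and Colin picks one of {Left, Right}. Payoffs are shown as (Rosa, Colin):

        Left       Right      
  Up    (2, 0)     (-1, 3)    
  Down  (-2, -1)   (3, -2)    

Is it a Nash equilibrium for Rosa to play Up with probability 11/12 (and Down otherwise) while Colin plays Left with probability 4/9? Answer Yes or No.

No

Given Rosa's mix p = 11/12, Colin's payoff from Left is -1/12 but from Right is 31/12. Colin strictly prefers Right, so Colin would not mix.
So the proposed profile is not a Nash equilibrium.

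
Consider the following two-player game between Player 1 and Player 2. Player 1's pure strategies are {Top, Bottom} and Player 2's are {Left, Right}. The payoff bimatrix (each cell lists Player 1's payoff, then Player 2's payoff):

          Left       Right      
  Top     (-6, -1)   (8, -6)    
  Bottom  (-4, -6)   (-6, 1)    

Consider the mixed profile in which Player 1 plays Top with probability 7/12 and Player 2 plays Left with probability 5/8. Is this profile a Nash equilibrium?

No

Given Player 2's mix q = 5/8, Player 1's payoff from Top is -3/4 but from Bottom is -19/4. Player 1 strictly prefers Top, so Player 1 would not mix.
So the proposed profile is not a Nash equilibrium.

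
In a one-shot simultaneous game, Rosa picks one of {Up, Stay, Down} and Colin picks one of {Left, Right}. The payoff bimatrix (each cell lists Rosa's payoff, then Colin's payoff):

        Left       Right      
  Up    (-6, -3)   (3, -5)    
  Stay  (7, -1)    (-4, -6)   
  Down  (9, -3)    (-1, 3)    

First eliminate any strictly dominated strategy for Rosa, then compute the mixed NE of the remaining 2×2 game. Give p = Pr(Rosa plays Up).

p = 3/4

Rosa's strategy Stay is strictly dominated by Down: 9 > 7 and -1 > -4. Eliminate Stay.
Set Colin's expected payoff from Left equal to that from Right:
  Colin's expected payoff from Left: p·(-3) + (1−p)·(-3) = -3
  Colin's expected payoff from Right: p·(-5) + (1−p)·3 = -8p + 3
  -3 = -8p + 3  ⇒  8p = 6  ⇒  p = 3/4.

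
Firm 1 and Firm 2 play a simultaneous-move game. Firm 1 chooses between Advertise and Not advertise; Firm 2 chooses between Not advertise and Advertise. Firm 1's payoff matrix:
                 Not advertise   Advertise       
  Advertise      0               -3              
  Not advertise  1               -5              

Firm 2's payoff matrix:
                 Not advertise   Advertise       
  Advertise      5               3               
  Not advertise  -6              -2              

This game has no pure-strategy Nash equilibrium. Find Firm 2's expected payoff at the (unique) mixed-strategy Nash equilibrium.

Set Firm 2's expected payoff from Not advertise equal to that from Advertise:
  Firm 2's payoff to Not advertise: p·5 + (1−p)·(-6) = 11p - 6
  Firm 2's payoff to Advertise: p·3 + (1−p)·(-2) = 5p - 2
  11p - 6 = 5p - 2  ⇒  6p = 4  ⇒  p = 2/3.
At equilibrium Firm 2 is indifferent across columns, so Firm 2's payoff equals the payoff from Not advertise: (2/3)·5 + (1/3)·(-6) = 4/3.

4/3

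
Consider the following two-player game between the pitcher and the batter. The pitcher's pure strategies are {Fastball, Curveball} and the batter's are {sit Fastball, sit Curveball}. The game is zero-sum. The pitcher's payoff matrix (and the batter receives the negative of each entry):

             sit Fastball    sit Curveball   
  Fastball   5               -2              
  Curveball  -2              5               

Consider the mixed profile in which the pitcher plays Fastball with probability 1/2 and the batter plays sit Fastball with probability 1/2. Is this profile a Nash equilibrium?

Check the batter's indifference given the pitcher's mix p = 1/2:
  payoff from sit Fastball = -3/2; payoff from sit Curveball = -3/2 — equal.
Check the pitcher's indifference given the batter's mix q = 1/2:
  payoff from Fastball = 3/2; payoff from Curveball = 3/2 — equal.
Both players are indifferent, so neither can profitably deviate.

Yes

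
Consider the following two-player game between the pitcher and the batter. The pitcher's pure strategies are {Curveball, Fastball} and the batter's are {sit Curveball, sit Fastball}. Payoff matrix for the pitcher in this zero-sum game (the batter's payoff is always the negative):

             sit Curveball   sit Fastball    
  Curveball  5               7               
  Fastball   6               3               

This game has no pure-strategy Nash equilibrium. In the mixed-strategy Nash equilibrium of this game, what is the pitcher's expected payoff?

For the pitcher to be willing to mix, the pitcher must be indifferent between Curveball and Fastball, which pins down the batter's mix.
  the pitcher's payoff from Curveball: q·5 + (1−q)·7 = -2q + 7
  the pitcher's payoff from Fastball: q·6 + (1−q)·3 = 3q + 3
  -2q + 7 = 3q + 3  ⇒  -5q = -4  ⇒  q = 4/5.
At equilibrium the pitcher is indifferent across rows, so the pitcher's payoff equals the payoff from Curveball: (4/5)·5 + (1/5)·7 = 27/5.

27/5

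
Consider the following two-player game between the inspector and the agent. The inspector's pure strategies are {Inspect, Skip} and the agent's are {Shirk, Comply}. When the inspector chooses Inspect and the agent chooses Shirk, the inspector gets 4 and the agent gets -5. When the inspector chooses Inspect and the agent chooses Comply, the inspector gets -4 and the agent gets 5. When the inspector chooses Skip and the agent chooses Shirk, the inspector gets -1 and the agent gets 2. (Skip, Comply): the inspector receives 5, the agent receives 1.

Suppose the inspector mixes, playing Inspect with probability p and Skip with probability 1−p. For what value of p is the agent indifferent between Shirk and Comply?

In a mixed equilibrium the agent is indifferent between Shirk and Comply; this condition fixes p.
  the agent's payoff to Shirk: p·(-5) + (1−p)·2 = -7p + 2
  the agent's payoff to Comply: p·5 + (1−p)·1 = 4p + 1
  -7p + 2 = 4p + 1  ⇒  -11p = -1  ⇒  p = 1/11.

p = 1/11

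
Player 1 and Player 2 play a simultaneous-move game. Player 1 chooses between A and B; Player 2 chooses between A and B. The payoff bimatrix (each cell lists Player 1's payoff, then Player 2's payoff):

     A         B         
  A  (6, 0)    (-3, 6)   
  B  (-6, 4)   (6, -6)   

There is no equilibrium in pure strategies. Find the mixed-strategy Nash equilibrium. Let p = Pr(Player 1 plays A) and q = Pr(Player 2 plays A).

In a mixed equilibrium Player 2 is indifferent between A and B; this condition fixes p.
  Player 2's payoff from A: p·0 + (1−p)·4 = -4p + 4
  Player 2's payoff from B: p·6 + (1−p)·(-6) = 12p - 6
  -4p + 4 = 12p - 6  ⇒  -16p = -10  ⇒  p = 5/8.
For Player 1 to be willing to mix, Player 1 must be indifferent between A and B, which pins down Player 2's mix.
  Player 1's payoff from A: q·6 + (1−q)·(-3) = 9q - 3
  Player 1's payoff from B: q·(-6) + (1−q)·6 = -12q + 6
  9q - 3 = -12q + 6  ⇒  21q = 9  ⇒  q = 3/7.

p = 5/8, q = 3/7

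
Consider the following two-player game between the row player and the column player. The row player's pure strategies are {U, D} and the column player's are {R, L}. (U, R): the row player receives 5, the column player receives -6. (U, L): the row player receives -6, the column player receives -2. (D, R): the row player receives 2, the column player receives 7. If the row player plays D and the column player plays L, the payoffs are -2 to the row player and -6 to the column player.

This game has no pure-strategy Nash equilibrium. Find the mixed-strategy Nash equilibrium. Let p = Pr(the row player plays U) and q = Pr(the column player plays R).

The row player's mix must leave the column player indifferent between R and L.
  the column player's expected payoff from R: p·(-6) + (1−p)·7 = -13p + 7
  the column player's expected payoff from L: p·(-2) + (1−p)·(-6) = 4p - 6
  -13p + 7 = 4p - 6  ⇒  -17p = -13  ⇒  p = 13/17.
For the row player to be willing to mix, the row player must be indifferent between U and D, which pins down the column player's mix.
  the row player's expected payoff from U: q·5 + (1−q)·(-6) = 11q - 6
  the row player's expected payoff from D: q·2 + (1−q)·(-2) = 4q - 2
  11q - 6 = 4q - 2  ⇒  7q = 4  ⇒  q = 4/7.

p = 13/17, q = 4/7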